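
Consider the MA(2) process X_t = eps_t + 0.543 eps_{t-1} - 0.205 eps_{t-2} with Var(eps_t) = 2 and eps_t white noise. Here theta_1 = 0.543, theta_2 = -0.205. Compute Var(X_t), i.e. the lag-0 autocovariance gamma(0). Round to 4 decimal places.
\gamma(0) = 2.6737

For an MA(q) process X_t = eps_t + sum_i theta_i eps_{t-i} with
Var(eps_t) = sigma^2, the variance is
  gamma(0) = sigma^2 * (1 + sum_i theta_i^2).
  sum_i theta_i^2 = (0.543)^2 + (-0.205)^2 = 0.294849 + 0.042025 = 0.336874.
  gamma(0) = 2 * (1 + 0.336874) = 2 * 1.336874 = 2.673748, which rounds to 2.6737.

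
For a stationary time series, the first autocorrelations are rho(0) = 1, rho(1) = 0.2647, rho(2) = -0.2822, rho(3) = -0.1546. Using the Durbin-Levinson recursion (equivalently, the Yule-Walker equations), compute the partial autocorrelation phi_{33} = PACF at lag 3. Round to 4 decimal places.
\phi_{33} = 0.0611

The PACF at lag k is phi_{kk}, the last component of the solution
to the Yule-Walker system G_k phi = r_k where
  (G_k)_{ij} = rho(|i - j|), (r_k)_i = rho(i), i,j = 1..k.
Equivalently, Durbin-Levinson gives phi_{kk} iteratively:
  phi_{11} = rho(1)
  phi_{kk} = [rho(k) - sum_{j=1..k-1} phi_{k-1,j} rho(k-j)]
            / [1 - sum_{j=1..k-1} phi_{k-1,j} rho(j)],
  phi_{k,j} = phi_{k-1,j} - phi_{kk} phi_{k-1,k-j},  j = 1..k-1.
Step k = 1:
  phi_11 = rho(1) = 0.2647.
Step k = 2:
  phi_22 = [rho(2) - phi_11 rho(1)] / [1 - phi_11 rho(1)] = [-0.2822 - (0.2647)(0.2647)] / [1 - (0.2647)(0.2647)]
         = -0.35226609 / 0.92993391 = -0.378808.
  Update: phi_21 = phi_11 - phi_22 phi_11 = 0.2647 - (-0.378808)(0.2647) = 0.36497.
Step k = 3:
  phi_33 = [rho(3) - phi_21 rho(2) - phi_22 rho(1)] / [1 - phi_21 rho(1) - phi_22 rho(2)]
    numerator   = -0.1546 - (0.36497)(-0.2822) - (-0.378808)(0.2647) = 0.04866503
    denominator = 1 - (0.36497)(0.2647) - (-0.378808)(-0.2822) = 0.79649282
  phi_33 = 0.04866503 / 0.79649282 = 0.0611.
Therefore phi_{33} = 0.0611.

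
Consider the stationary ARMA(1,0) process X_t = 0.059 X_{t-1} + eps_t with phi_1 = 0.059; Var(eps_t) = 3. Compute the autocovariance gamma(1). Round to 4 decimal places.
\gamma(1) = 0.1776

Multiply the model equation by X_{t-k} and take expectations. With theta_0 = psi_0 = 1 and psi_j the MA(infinity) weights, this gives
  gamma(k) - sum_i phi_i gamma(k-i) = c_k,
  c_k = sigma^2 * sum_{j=k..q} theta_j psi_{j-k}   (c_k = 0 for k > q),
using gamma(-m) = gamma(m).
Pure AR (q = 0): c_0 = sigma^2 = 3, c_k = 0 for k >= 1.
Equations for k = 0 and k = 1 (AR order 1):
  gamma(0) = phi_1 gamma(1) + c_0
  gamma(1) = phi_1 gamma(0) + c_1
Substituting the second into the first: gamma(0) (1 - phi_1^2) = c_0 + phi_1 c_1, so
  gamma(0) = c_0 / (1 - phi_1^2) = 3 / (1 - (0.059)^2) = 3 / 0.996519 = 3.010479.
  gamma(1) = phi_1 gamma(0) = (0.059)(3.010479) = 0.177618.
Therefore gamma(1) = 0.1776 (to 4 decimal places).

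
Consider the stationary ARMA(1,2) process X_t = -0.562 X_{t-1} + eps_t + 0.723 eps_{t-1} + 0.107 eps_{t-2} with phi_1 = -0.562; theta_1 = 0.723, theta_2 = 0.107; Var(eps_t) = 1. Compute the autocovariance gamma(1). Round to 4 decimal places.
\gamma(1) = 0.1634

Multiply the model equation by X_{t-k} and take expectations. With theta_0 = psi_0 = 1 and psi_j the MA(infinity) weights, this gives
  gamma(k) - sum_i phi_i gamma(k-i) = c_k,
  c_k = sigma^2 * sum_{j=k..q} theta_j psi_{j-k}   (c_k = 0 for k > q),
using gamma(-m) = gamma(m).
psi-weights needed (psi_j = theta_j + sum_i phi_i psi_{j-i}):
  psi_1 = theta_1 + phi_1 = 0.723 + (-0.562) = 0.161
  psi_2 = theta_2 + phi_1 psi_1 = 0.107 + (-0.562)(0.161) = 0.016518
Right-hand sides:
  c_0 = sigma^2 (1 + theta_1 psi_1 + theta_2 psi_2) = 1 * (1 + (0.723)(0.161) + (0.107)(0.016518)) = 1 * 1.11817 = 1.11817
  c_1 = sigma^2 (theta_1 + theta_2 psi_1) = 1 * (0.723 + (0.107)(0.161)) = 0.740227
  c_2 = sigma^2 theta_2 = 1 * (0.107) = 0.107
Equations for k = 0 and k = 1 (AR order 1):
  gamma(0) = phi_1 gamma(1) + c_0
  gamma(1) = phi_1 gamma(0) + c_1
Substituting the second into the first: gamma(0) (1 - phi_1^2) = c_0 + phi_1 c_1, so
  gamma(0) = (c_0 + phi_1 c_1) / (1 - phi_1^2) = (1.11817 + (-0.562)(0.740227)) / (1 - (-0.562)^2) = 0.702163 / 0.684156 = 1.02632.
  gamma(1) = phi_1 gamma(0) + c_1 = (-0.562)(1.02632) + (0.740227) = 0.163435.
Therefore gamma(1) = 0.1634 (to 4 decimal places).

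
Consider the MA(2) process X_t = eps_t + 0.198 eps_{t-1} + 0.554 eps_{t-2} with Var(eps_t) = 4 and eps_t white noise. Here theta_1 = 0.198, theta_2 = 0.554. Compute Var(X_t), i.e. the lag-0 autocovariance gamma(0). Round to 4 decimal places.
\gamma(0) = 5.3845

For an MA(q) process X_t = eps_t + sum_i theta_i eps_{t-i} with
Var(eps_t) = sigma^2, the variance is
  gamma(0) = sigma^2 * (1 + sum_i theta_i^2).
  sum_i theta_i^2 = (0.198)^2 + (0.554)^2 = 0.039204 + 0.306916 = 0.34612.
  gamma(0) = 4 * (1 + 0.34612) = 4 * 1.34612 = 5.38448, which rounds to 5.3845.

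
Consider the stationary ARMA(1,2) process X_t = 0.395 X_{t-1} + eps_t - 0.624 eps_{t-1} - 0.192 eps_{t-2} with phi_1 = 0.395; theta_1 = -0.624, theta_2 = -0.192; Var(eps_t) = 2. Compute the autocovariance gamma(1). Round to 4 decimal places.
\gamma(1) = -0.2540

Multiply the model equation by X_{t-k} and take expectations. With theta_0 = psi_0 = 1 and psi_j the MA(infinity) weights, this gives
  gamma(k) - sum_i phi_i gamma(k-i) = c_k,
  c_k = sigma^2 * sum_{j=k..q} theta_j psi_{j-k}   (c_k = 0 for k > q),
using gamma(-m) = gamma(m).
psi-weights needed (psi_j = theta_j + sum_i phi_i psi_{j-i}):
  psi_1 = theta_1 + phi_1 = -0.624 + (0.395) = -0.229
  psi_2 = theta_2 + phi_1 psi_1 = -0.192 + (0.395)(-0.229) = -0.282455
Right-hand sides:
  c_0 = sigma^2 (1 + theta_1 psi_1 + theta_2 psi_2) = 2 * (1 + (-0.624)(-0.229) + (-0.192)(-0.282455)) = 2 * 1.197127 = 2.394255
  c_1 = sigma^2 (theta_1 + theta_2 psi_1) = 2 * (-0.624 + (-0.192)(-0.229)) = -1.160064
  c_2 = sigma^2 theta_2 = 2 * (-0.192) = -0.384
Equations for k = 0 and k = 1 (AR order 1):
  gamma(0) = phi_1 gamma(1) + c_0
  gamma(1) = phi_1 gamma(0) + c_1
Substituting the second into the first: gamma(0) (1 - phi_1^2) = c_0 + phi_1 c_1, so
  gamma(0) = (c_0 + phi_1 c_1) / (1 - phi_1^2) = (2.394255 + (0.395)(-1.160064)) / (1 - (0.395)^2) = 1.936029 / 0.843975 = 2.293942.
  gamma(1) = phi_1 gamma(0) + c_1 = (0.395)(2.293942) + (-1.160064) = -0.253957.
Therefore gamma(1) = -0.2540 (to 4 decimal places).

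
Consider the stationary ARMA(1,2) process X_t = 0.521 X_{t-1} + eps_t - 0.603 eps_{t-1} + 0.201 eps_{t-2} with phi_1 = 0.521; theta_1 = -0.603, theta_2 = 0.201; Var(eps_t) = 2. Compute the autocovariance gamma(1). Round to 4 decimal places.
\gamma(1) = -0.1541

Multiply the model equation by X_{t-k} and take expectations. With theta_0 = psi_0 = 1 and psi_j the MA(infinity) weights, this gives
  gamma(k) - sum_i phi_i gamma(k-i) = c_k,
  c_k = sigma^2 * sum_{j=k..q} theta_j psi_{j-k}   (c_k = 0 for k > q),
using gamma(-m) = gamma(m).
psi-weights needed (psi_j = theta_j + sum_i phi_i psi_{j-i}):
  psi_1 = theta_1 + phi_1 = -0.603 + (0.521) = -0.082
  psi_2 = theta_2 + phi_1 psi_1 = 0.201 + (0.521)(-0.082) = 0.158278
Right-hand sides:
  c_0 = sigma^2 (1 + theta_1 psi_1 + theta_2 psi_2) = 2 * (1 + (-0.603)(-0.082) + (0.201)(0.158278)) = 2 * 1.08126 = 2.16252
  c_1 = sigma^2 (theta_1 + theta_2 psi_1) = 2 * (-0.603 + (0.201)(-0.082)) = -1.238964
  c_2 = sigma^2 theta_2 = 2 * (0.201) = 0.402
Equations for k = 0 and k = 1 (AR order 1):
  gamma(0) = phi_1 gamma(1) + c_0
  gamma(1) = phi_1 gamma(0) + c_1
Substituting the second into the first: gamma(0) (1 - phi_1^2) = c_0 + phi_1 c_1, so
  gamma(0) = (c_0 + phi_1 c_1) / (1 - phi_1^2) = (2.16252 + (0.521)(-1.238964)) / (1 - (0.521)^2) = 1.51702 / 0.728559 = 2.082219.
  gamma(1) = phi_1 gamma(0) + c_1 = (0.521)(2.082219) + (-1.238964) = -0.154128.
Therefore gamma(1) = -0.1541 (to 4 decimal places).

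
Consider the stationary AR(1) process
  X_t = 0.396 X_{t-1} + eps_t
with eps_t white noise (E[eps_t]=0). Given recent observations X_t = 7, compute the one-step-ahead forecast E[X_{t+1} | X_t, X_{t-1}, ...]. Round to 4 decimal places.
E[X_{t+1} \mid \mathcal F_t] = 2.7720

For an AR(p) model X_t = c + sum_i phi_i X_{t-i} + eps_t, the
one-step-ahead conditional mean is
  E[X_{t+1} | X_t, ...] = c + sum_i phi_i X_{t+1-i}.
Substitute known values:
  E[X_{t+1} | ...] = (0.396) * (7)
                   = 2.7720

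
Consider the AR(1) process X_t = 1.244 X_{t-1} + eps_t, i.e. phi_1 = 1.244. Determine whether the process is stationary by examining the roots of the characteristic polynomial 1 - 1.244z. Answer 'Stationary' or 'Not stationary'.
\text{Not stationary}

The AR(p) characteristic polynomial is P(z) = 1 - 1.244z.
Stationarity requires all roots to lie outside the unit circle, i.e. |z| > 1 for every root.
This is linear in z: 1 + (-1.244) z = 0  =>  z = -1/(-1.244) = 0.803859,  |z| = 0.803859.
Moduli of all roots: 0.8039.
All moduli strictly greater than 1? No.
Verdict: Not stationary.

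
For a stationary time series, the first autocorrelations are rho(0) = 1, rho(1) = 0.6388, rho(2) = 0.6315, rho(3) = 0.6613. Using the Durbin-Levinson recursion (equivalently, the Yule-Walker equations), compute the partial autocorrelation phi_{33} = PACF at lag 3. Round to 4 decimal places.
\phi_{33} = 0.3330

The PACF at lag k is phi_{kk}, the last component of the solution
to the Yule-Walker system G_k phi = r_k where
  (G_k)_{ij} = rho(|i - j|), (r_k)_i = rho(i), i,j = 1..k.
Equivalently, Durbin-Levinson gives phi_{kk} iteratively:
  phi_{11} = rho(1)
  phi_{kk} = [rho(k) - sum_{j=1..k-1} phi_{k-1,j} rho(k-j)]
            / [1 - sum_{j=1..k-1} phi_{k-1,j} rho(j)],
  phi_{k,j} = phi_{k-1,j} - phi_{kk} phi_{k-1,k-j},  j = 1..k-1.
Step k = 1:
  phi_11 = rho(1) = 0.6388.
Step k = 2:
  phi_22 = [rho(2) - phi_11 rho(1)] / [1 - phi_11 rho(1)] = [0.6315 - (0.6388)(0.6388)] / [1 - (0.6388)(0.6388)]
         = 0.22343456 / 0.59193456 = 0.377465.
  Update: phi_21 = phi_11 - phi_22 phi_11 = 0.6388 - (0.377465)(0.6388) = 0.397675.
Step k = 3:
  phi_33 = [rho(3) - phi_21 rho(2) - phi_22 rho(1)] / [1 - phi_21 rho(1) - phi_22 rho(2)]
    numerator   = 0.6613 - (0.397675)(0.6315) - (0.377465)(0.6388) = 0.16904338
    denominator = 1 - (0.397675)(0.6388) - (0.377465)(0.6315) = 0.50759584
  phi_33 = 0.16904338 / 0.50759584 = 0.333.
Therefore phi_{33} = 0.3330.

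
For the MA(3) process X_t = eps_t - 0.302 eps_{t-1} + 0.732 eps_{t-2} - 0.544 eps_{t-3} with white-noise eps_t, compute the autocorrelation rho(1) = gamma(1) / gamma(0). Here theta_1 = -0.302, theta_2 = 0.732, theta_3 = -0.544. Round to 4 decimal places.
\rho(1) = -0.4791

For an MA(q) process with theta_0 = 1, the autocovariance is
  gamma(k) = sigma^2 * sum_{i=0..q-k} theta_i * theta_{i+k},
and rho(k) = gamma(k) / gamma(0). Sigma^2 cancels.
  numerator   = (1)*(-0.302) + (-0.302)*(0.732) + (0.732)*(-0.544) = -0.921272.
  denominator = (1)^2 + (-0.302)^2 + (0.732)^2 + (-0.544)^2 = 1.922964.
  rho(1) = -0.921272 / 1.922964 = -0.4791.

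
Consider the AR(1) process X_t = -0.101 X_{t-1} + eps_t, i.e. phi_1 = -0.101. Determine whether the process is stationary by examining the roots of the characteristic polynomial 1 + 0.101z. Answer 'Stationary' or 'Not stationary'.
\text{Stationary}

The AR(p) characteristic polynomial is P(z) = 1 + 0.101z.
Stationarity requires all roots to lie outside the unit circle, i.e. |z| > 1 for every root.
This is linear in z: 1 + (0.101) z = 0  =>  z = -1/(0.101) = -9.90099,  |z| = 9.90099.
Moduli of all roots: 9.9010.
All moduli strictly greater than 1? Yes.
Verdict: Stationary.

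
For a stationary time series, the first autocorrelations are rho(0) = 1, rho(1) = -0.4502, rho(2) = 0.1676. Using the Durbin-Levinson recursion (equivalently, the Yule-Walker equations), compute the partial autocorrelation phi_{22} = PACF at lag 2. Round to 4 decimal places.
\phi_{22} = -0.0440

The PACF at lag k is phi_{kk}, the last component of the solution
to the Yule-Walker system G_k phi = r_k where
  (G_k)_{ij} = rho(|i - j|), (r_k)_i = rho(i), i,j = 1..k.
Equivalently, Durbin-Levinson gives phi_{kk} iteratively:
  phi_{11} = rho(1)
  phi_{kk} = [rho(k) - sum_{j=1..k-1} phi_{k-1,j} rho(k-j)]
            / [1 - sum_{j=1..k-1} phi_{k-1,j} rho(j)],
  phi_{k,j} = phi_{k-1,j} - phi_{kk} phi_{k-1,k-j},  j = 1..k-1.
Step k = 1:
  phi_11 = rho(1) = -0.4502.
Step k = 2:
  phi_22 = [rho(2) - phi_11 rho(1)] / [1 - phi_11 rho(1)] = [0.1676 - (-0.4502)(-0.4502)] / [1 - (-0.4502)(-0.4502)]
         = -0.03508004 / 0.79731996 = -0.044.
Therefore phi_{22} = -0.0440.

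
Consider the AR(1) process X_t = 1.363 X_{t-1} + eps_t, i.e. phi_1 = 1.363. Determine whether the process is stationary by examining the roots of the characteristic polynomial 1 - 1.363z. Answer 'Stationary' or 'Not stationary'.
\text{Not stationary}

The AR(p) characteristic polynomial is P(z) = 1 - 1.363z.
Stationarity requires all roots to lie outside the unit circle, i.e. |z| > 1 for every root.
This is linear in z: 1 + (-1.363) z = 0  =>  z = -1/(-1.363) = 0.733676,  |z| = 0.733676.
Moduli of all roots: 0.7337.
All moduli strictly greater than 1? No.
Verdict: Not stationary.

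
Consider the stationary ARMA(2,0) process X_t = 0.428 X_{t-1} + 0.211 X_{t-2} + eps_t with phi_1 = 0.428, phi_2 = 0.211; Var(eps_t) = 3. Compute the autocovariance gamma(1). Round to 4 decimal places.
\gamma(1) = 2.4134

Multiply the model equation by X_{t-k} and take expectations. With theta_0 = psi_0 = 1 and psi_j the MA(infinity) weights, this gives
  gamma(k) - sum_i phi_i gamma(k-i) = c_k,
  c_k = sigma^2 * sum_{j=k..q} theta_j psi_{j-k}   (c_k = 0 for k > q),
using gamma(-m) = gamma(m).
Pure AR (q = 0): c_0 = sigma^2 = 3, c_k = 0 for k >= 1.
Equations for k = 0, 1, 2 (AR order 2, c_2 = 0):
  (E0) gamma(0) = phi_1 gamma(1) + phi_2 gamma(2) + c_0
  (E1) gamma(1) = phi_1 gamma(0) + phi_2 gamma(1) + c_1
  (E2) gamma(2) = phi_1 gamma(1) + phi_2 gamma(0)
From (E1): gamma(1) = A gamma(0) + B with
  A = phi_1 / (1 - phi_2) = 0.428 / 0.789 = 0.542459,   B = c_1 / (1 - phi_2) = 0 / 0.789 = 0.
Insert (E2) into (E0): gamma(0) (1 - phi_2^2) = phi_1 (1 + phi_2) gamma(1) + c_0.
  phi_1 (1 + phi_2) = (0.428)(1.211) = 0.518308,   1 - phi_2^2 = 0.955479.
Replace gamma(1) by A gamma(0) + B and collect gamma(0):
  gamma(0) [0.955479 - (0.518308)(0.542459)] = c_0 = 3
  gamma(0) * 0.674318 = 3
  gamma(0) = 3 / 0.674318 = 4.448938.
  gamma(1) = A gamma(0) = (0.542459)(4.448938) = 2.413366.
Therefore gamma(1) = 2.4134 (to 4 decimal places).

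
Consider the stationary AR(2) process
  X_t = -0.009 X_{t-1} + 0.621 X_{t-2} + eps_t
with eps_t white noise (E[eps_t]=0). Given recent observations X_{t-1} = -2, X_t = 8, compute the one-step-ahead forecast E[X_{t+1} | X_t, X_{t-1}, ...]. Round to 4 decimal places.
E[X_{t+1} \mid \mathcal F_t] = -1.3140

For an AR(p) model X_t = c + sum_i phi_i X_{t-i} + eps_t, the
one-step-ahead conditional mean is
  E[X_{t+1} | X_t, ...] = c + sum_i phi_i X_{t+1-i}.
Substitute known values:
  E[X_{t+1} | ...] = (-0.009) * (8) + (0.621) * (-2)
                   = -1.3140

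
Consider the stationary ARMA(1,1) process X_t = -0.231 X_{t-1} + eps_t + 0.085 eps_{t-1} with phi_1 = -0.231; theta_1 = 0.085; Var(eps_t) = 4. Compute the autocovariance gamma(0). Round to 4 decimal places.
\gamma(0) = 4.0901

Multiply the model equation by X_{t-k} and take expectations. With theta_0 = psi_0 = 1 and psi_j the MA(infinity) weights, this gives
  gamma(k) - sum_i phi_i gamma(k-i) = c_k,
  c_k = sigma^2 * sum_{j=k..q} theta_j psi_{j-k}   (c_k = 0 for k > q),
using gamma(-m) = gamma(m).
psi-weights needed (psi_j = theta_j + sum_i phi_i psi_{j-i}):
  psi_1 = theta_1 + phi_1 = 0.085 + (-0.231) = -0.146
Right-hand sides:
  c_0 = sigma^2 (1 + theta_1 psi_1) = 4 * (1 + (0.085)(-0.146)) = 4 * 0.98759 = 3.95036
  c_1 = sigma^2 theta_1 = 4 * (0.085) = 0.34
  c_2 = 0
Equations for k = 0 and k = 1 (AR order 1):
  gamma(0) = phi_1 gamma(1) + c_0
  gamma(1) = phi_1 gamma(0) + c_1
Substituting the second into the first: gamma(0) (1 - phi_1^2) = c_0 + phi_1 c_1, so
  gamma(0) = (c_0 + phi_1 c_1) / (1 - phi_1^2) = (3.95036 + (-0.231)(0.34)) / (1 - (-0.231)^2) = 3.87182 / 0.946639 = 4.09007.
Therefore gamma(0) = 4.0901 (to 4 decimal places).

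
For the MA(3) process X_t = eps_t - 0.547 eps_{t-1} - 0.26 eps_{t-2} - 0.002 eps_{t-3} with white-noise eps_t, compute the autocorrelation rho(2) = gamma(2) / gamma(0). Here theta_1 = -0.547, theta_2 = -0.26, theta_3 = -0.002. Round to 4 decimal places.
\rho(2) = -0.1894

For an MA(q) process with theta_0 = 1, the autocovariance is
  gamma(k) = sigma^2 * sum_{i=0..q-k} theta_i * theta_{i+k},
and rho(k) = gamma(k) / gamma(0). Sigma^2 cancels.
  numerator   = (1)*(-0.26) + (-0.547)*(-0.002) = -0.258906.
  denominator = (1)^2 + (-0.547)^2 + (-0.26)^2 + (-0.002)^2 = 1.366813.
  rho(2) = -0.258906 / 1.366813 = -0.1894.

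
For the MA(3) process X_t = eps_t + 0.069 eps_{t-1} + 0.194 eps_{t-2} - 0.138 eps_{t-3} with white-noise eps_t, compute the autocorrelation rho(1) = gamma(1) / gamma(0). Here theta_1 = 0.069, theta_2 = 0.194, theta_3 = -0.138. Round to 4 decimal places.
\rho(1) = 0.0524

For an MA(q) process with theta_0 = 1, the autocovariance is
  gamma(k) = sigma^2 * sum_{i=0..q-k} theta_i * theta_{i+k},
and rho(k) = gamma(k) / gamma(0). Sigma^2 cancels.
  numerator   = (1)*(0.069) + (0.069)*(0.194) + (0.194)*(-0.138) = 0.055614.
  denominator = (1)^2 + (0.069)^2 + (0.194)^2 + (-0.138)^2 = 1.061441.
  rho(1) = 0.055614 / 1.061441 = 0.0524.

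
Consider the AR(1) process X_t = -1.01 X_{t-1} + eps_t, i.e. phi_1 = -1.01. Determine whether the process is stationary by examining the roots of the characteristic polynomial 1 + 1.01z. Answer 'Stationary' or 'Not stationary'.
\text{Not stationary}

The AR(p) characteristic polynomial is P(z) = 1 + 1.01z.
Stationarity requires all roots to lie outside the unit circle, i.e. |z| > 1 for every root.
This is linear in z: 1 + (1.01) z = 0  =>  z = -1/(1.01) = -0.990099,  |z| = 0.990099.
Moduli of all roots: 0.9901.
All moduli strictly greater than 1? No.
Verdict: Not stationary.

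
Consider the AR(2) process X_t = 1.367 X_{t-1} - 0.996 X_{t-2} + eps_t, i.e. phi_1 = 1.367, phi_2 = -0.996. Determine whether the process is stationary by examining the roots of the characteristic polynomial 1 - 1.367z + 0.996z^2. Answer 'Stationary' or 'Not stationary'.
\text{Stationary}

The AR(p) characteristic polynomial is P(z) = 1 - 1.367z + 0.996z^2.
Stationarity requires all roots to lie outside the unit circle, i.e. |z| > 1 for every root.
Set 1 + (-1.367) z + (0.996) z^2 = 0, i.e. a z^2 + b z + c = 0 with a = 0.996, b = -1.367, c = 1.
Discriminant D = b^2 - 4ac = (-1.367)^2 - 4*(0.996)*1 = 1.868689 - (3.984) = -2.115311.
D < 0, so the roots are the complex-conjugate pair z = (-b +/- i sqrt(-D)) / (2a) = 0.6862 +/- 0.7301i.
For a conjugate pair |z|^2 = z * conj(z) = (product of roots) = c/a = 1/(0.996) = 1.004016, so |z| = sqrt(1.004016) = 1.002 for both roots.
Moduli of all roots: 1.0020, 1.0020.
All moduli strictly greater than 1? Yes.
Verdict: Stationary.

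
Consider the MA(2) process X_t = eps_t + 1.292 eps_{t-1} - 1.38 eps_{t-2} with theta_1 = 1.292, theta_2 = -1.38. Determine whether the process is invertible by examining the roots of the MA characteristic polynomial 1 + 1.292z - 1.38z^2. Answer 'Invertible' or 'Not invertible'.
\text{Not invertible}

The MA(q) characteristic polynomial is P(z) = 1 + 1.292z - 1.38z^2.
Invertibility requires all roots to lie outside the unit circle, i.e. |z| > 1 for every root.
Set 1 + (1.292) z + (-1.38) z^2 = 0, i.e. a z^2 + b z + c = 0 with a = -1.38, b = 1.292, c = 1.
Discriminant D = b^2 - 4ac = (1.292)^2 - 4*(-1.38)*1 = 1.669264 - (-5.52) = 7.189264.
D >= 0, so the roots are real: z = (-b +/- sqrt(D)) / (2a) = (-1.292 +/- 2.68128) / (-2.76).
  z_1 = (-1.292 + 2.68128) / (-2.76) = -0.5034,   |z_1| = 0.5034.
  z_2 = (-1.292 - 2.68128) / (-2.76) = 1.4396,   |z_2| = 1.4396.
Moduli of all roots: 0.5034, 1.4396.
All moduli strictly greater than 1? No.
Verdict: Not invertible.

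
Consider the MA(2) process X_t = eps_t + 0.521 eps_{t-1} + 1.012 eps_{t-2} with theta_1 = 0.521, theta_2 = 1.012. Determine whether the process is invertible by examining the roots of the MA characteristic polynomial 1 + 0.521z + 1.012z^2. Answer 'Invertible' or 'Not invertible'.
\text{Not invertible}

The MA(q) characteristic polynomial is P(z) = 1 + 0.521z + 1.012z^2.
Invertibility requires all roots to lie outside the unit circle, i.e. |z| > 1 for every root.
Set 1 + (0.521) z + (1.012) z^2 = 0, i.e. a z^2 + b z + c = 0 with a = 1.012, b = 0.521, c = 1.
Discriminant D = b^2 - 4ac = (0.521)^2 - 4*(1.012)*1 = 0.271441 - (4.048) = -3.776559.
D < 0, so the roots are the complex-conjugate pair z = (-b +/- i sqrt(-D)) / (2a) = -0.2574 +/- 0.9601i.
For a conjugate pair |z|^2 = z * conj(z) = (product of roots) = c/a = 1/(1.012) = 0.988142, so |z| = sqrt(0.988142) = 0.9941 for both roots.
Moduli of all roots: 0.9941, 0.9941.
All moduli strictly greater than 1? No.
Verdict: Not invertible.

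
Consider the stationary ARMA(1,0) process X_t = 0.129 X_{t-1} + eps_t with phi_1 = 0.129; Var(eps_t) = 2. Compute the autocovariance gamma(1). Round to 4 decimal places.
\gamma(1) = 0.2624

Multiply the model equation by X_{t-k} and take expectations. With theta_0 = psi_0 = 1 and psi_j the MA(infinity) weights, this gives
  gamma(k) - sum_i phi_i gamma(k-i) = c_k,
  c_k = sigma^2 * sum_{j=k..q} theta_j psi_{j-k}   (c_k = 0 for k > q),
using gamma(-m) = gamma(m).
Pure AR (q = 0): c_0 = sigma^2 = 2, c_k = 0 for k >= 1.
Equations for k = 0 and k = 1 (AR order 1):
  gamma(0) = phi_1 gamma(1) + c_0
  gamma(1) = phi_1 gamma(0) + c_1
Substituting the second into the first: gamma(0) (1 - phi_1^2) = c_0 + phi_1 c_1, so
  gamma(0) = c_0 / (1 - phi_1^2) = 2 / (1 - (0.129)^2) = 2 / 0.983359 = 2.033845.
  gamma(1) = phi_1 gamma(0) = (0.129)(2.033845) = 0.262366.
Therefore gamma(1) = 0.2624 (to 4 decimal places).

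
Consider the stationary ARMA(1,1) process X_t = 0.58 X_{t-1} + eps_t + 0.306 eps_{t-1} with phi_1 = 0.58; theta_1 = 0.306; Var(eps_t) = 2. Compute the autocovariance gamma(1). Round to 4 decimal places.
\gamma(1) = 3.1442

Multiply the model equation by X_{t-k} and take expectations. With theta_0 = psi_0 = 1 and psi_j the MA(infinity) weights, this gives
  gamma(k) - sum_i phi_i gamma(k-i) = c_k,
  c_k = sigma^2 * sum_{j=k..q} theta_j psi_{j-k}   (c_k = 0 for k > q),
using gamma(-m) = gamma(m).
psi-weights needed (psi_j = theta_j + sum_i phi_i psi_{j-i}):
  psi_1 = theta_1 + phi_1 = 0.306 + (0.58) = 0.886
Right-hand sides:
  c_0 = sigma^2 (1 + theta_1 psi_1) = 2 * (1 + (0.306)(0.886)) = 2 * 1.271116 = 2.542232
  c_1 = sigma^2 theta_1 = 2 * (0.306) = 0.612
  c_2 = 0
Equations for k = 0 and k = 1 (AR order 1):
  gamma(0) = phi_1 gamma(1) + c_0
  gamma(1) = phi_1 gamma(0) + c_1
Substituting the second into the first: gamma(0) (1 - phi_1^2) = c_0 + phi_1 c_1, so
  gamma(0) = (c_0 + phi_1 c_1) / (1 - phi_1^2) = (2.542232 + (0.58)(0.612)) / (1 - (0.58)^2) = 2.897192 / 0.6636 = 4.365871.
  gamma(1) = phi_1 gamma(0) + c_1 = (0.58)(4.365871) + (0.612) = 3.144205.
Therefore gamma(1) = 3.1442 (to 4 decimal places).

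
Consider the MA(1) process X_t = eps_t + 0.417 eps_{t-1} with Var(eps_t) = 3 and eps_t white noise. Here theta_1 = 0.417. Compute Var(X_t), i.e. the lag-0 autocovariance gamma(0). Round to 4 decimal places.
\gamma(0) = 3.5217

For an MA(q) process X_t = eps_t + sum_i theta_i eps_{t-i} with
Var(eps_t) = sigma^2, the variance is
  gamma(0) = sigma^2 * (1 + sum_i theta_i^2).
  sum_i theta_i^2 = (0.417)^2 = 0.173889.
  gamma(0) = 3 * (1 + 0.173889) = 3 * 1.173889 = 3.521667, which rounds to 3.5217.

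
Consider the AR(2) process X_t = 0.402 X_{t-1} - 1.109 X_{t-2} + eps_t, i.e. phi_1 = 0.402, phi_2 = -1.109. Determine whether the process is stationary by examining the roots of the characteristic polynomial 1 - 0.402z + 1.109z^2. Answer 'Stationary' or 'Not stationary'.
\text{Not stationary}

The AR(p) characteristic polynomial is P(z) = 1 - 0.402z + 1.109z^2.
Stationarity requires all roots to lie outside the unit circle, i.e. |z| > 1 for every root.
Set 1 + (-0.402) z + (1.109) z^2 = 0, i.e. a z^2 + b z + c = 0 with a = 1.109, b = -0.402, c = 1.
Discriminant D = b^2 - 4ac = (-0.402)^2 - 4*(1.109)*1 = 0.161604 - (4.436) = -4.274396.
D < 0, so the roots are the complex-conjugate pair z = (-b +/- i sqrt(-D)) / (2a) = 0.1812 +/- 0.9321i.
For a conjugate pair |z|^2 = z * conj(z) = (product of roots) = c/a = 1/(1.109) = 0.901713, so |z| = sqrt(0.901713) = 0.9496 for both roots.
Moduli of all roots: 0.9496, 0.9496.
All moduli strictly greater than 1? No.
Verdict: Not stationary.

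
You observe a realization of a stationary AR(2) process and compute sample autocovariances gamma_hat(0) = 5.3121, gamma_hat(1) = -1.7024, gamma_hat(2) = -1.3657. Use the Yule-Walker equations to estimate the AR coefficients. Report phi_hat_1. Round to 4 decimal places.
\hat\phi_{1} = -0.4490

The Yule-Walker equations for an AR(p) process read, in matrix form,
  Gamma_p phi = r_p,   with   (Gamma_p)_{ij} = gamma(|i - j|),
                       (r_p)_i = gamma(i),   i,j = 1..p.
Substitute the sample gammas (Toeplitz matrix and right-hand side of size 2):
  Gamma_p = [[5.3121, -1.7024], [-1.7024, 5.3121]]
  r_p     = [-1.7024, -1.3657]
Written out:
  5.3121 phi_1 - 1.7024 phi_2 = -1.7024
  -1.7024 phi_1 + 5.3121 phi_2 = -1.3657
Solve by Cramer's rule:
  det = gamma(0)^2 - gamma(1)^2 = (5.3121)^2 - (-1.7024)^2 = 28.21840641 - 2.89816576 = 25.32024065
  phi_hat_1 = [gamma(1) gamma(0) - gamma(1) gamma(2)] / det = [(-1.7024)(5.3121) - (-1.7024)(-1.3657)] / 25.32024065 = -11.36828672 / 25.32024065 = -0.449
  phi_hat_2 = [gamma(0) gamma(2) - gamma(1)^2] / det = [(5.3121)(-1.3657) - (-1.7024)^2] / 25.32024065 = -10.15290073 / 25.32024065 = -0.401
So phi_hat = [-0.4490, -0.4010].
Therefore phi_hat_1 = -0.4490.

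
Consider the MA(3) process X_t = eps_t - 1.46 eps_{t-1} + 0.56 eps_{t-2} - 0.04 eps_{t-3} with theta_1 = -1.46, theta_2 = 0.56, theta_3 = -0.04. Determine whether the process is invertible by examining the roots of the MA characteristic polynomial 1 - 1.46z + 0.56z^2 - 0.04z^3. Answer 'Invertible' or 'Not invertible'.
\text{Invertible}

The MA(q) characteristic polynomial is P(z) = 1 - 1.46z + 0.56z^2 - 0.04z^3.
Invertibility requires all roots to lie outside the unit circle, i.e. |z| > 1 for every root.
Degree 3: look for a simple real root z0 first, then factor out (1 - z/z0) and solve the remaining quadratic.
Testing z0 = 2: P(2) = 1 + (-1.46)(2) + (0.56)(2)^2 + (-0.04)(2)^3
  = 1 + (-2.92) + (2.24) + (-0.32) = 0.  So z_0 = 2 is a root, |z_0| = 2.
Divide out the factor (1 - 0.5 z) = (1 - z/z0) (since 1/z0 = 0.5):
  P(z) = (1 - 0.5 z)(1 + (-0.96) z + (0.08) z^2)
  [check: z-coef -0.96 - (0.5) = -1.46; z^2-coef 0.08 - (0.5)(-0.96) = 0.56; z^3-coef -(0.5)(0.08) = -0.04.]
Remaining roots from the quadratic factor 1 + (-0.96) z + (0.08) z^2:
  Set 1 + (-0.96) z + (0.08) z^2 = 0, i.e. a z^2 + b z + c = 0 with a = 0.08, b = -0.96, c = 1.
  Discriminant D = b^2 - 4ac = (-0.96)^2 - 4*(0.08)*1 = 0.9216 - (0.32) = 0.6016.
  D >= 0, so the roots are real: z = (-b +/- sqrt(D)) / (2a) = (0.96 +/- 0.775629) / (0.16).
    z_1 = (0.96 + 0.775629) / (0.16) = 10.8477,   |z_1| = 10.8477.
    z_2 = (0.96 - 0.775629) / (0.16) = 1.1523,   |z_2| = 1.1523.
Moduli of all roots: 2.0000, 10.8477, 1.1523.
All moduli strictly greater than 1? Yes.
Verdict: Invertible.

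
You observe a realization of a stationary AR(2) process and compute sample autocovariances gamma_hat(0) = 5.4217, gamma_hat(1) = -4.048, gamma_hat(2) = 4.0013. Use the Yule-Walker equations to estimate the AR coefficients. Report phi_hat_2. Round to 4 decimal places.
\hat\phi_{2} = 0.4080

The Yule-Walker equations for an AR(p) process read, in matrix form,
  Gamma_p phi = r_p,   with   (Gamma_p)_{ij} = gamma(|i - j|),
                       (r_p)_i = gamma(i),   i,j = 1..p.
Substitute the sample gammas (Toeplitz matrix and right-hand side of size 2):
  Gamma_p = [[5.4217, -4.048], [-4.048, 5.4217]]
  r_p     = [-4.048, 4.0013]
Written out:
  5.4217 phi_1 - 4.048 phi_2 = -4.048
  -4.048 phi_1 + 5.4217 phi_2 = 4.0013
Solve by Cramer's rule:
  det = gamma(0)^2 - gamma(1)^2 = (5.4217)^2 - (-4.048)^2 = 29.39483089 - 16.386304 = 13.00852689
  phi_hat_1 = [gamma(1) gamma(0) - gamma(1) gamma(2)] / det = [(-4.048)(5.4217) - (-4.048)(4.0013)] / 13.00852689 = -5.7497792 / 13.00852689 = -0.442
  phi_hat_2 = [gamma(0) gamma(2) - gamma(1)^2] / det = [(5.4217)(4.0013) - (-4.048)^2] / 13.00852689 = 5.30754421 / 13.00852689 = 0.408
So phi_hat = [-0.4420, 0.4080].
Therefore phi_hat_2 = 0.4080.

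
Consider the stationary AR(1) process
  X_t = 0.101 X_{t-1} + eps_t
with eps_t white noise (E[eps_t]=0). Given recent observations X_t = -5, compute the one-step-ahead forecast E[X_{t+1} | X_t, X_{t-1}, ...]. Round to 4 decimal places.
E[X_{t+1} \mid \mathcal F_t] = -0.5050

For an AR(p) model X_t = c + sum_i phi_i X_{t-i} + eps_t, the
one-step-ahead conditional mean is
  E[X_{t+1} | X_t, ...] = c + sum_i phi_i X_{t+1-i}.
Substitute known values:
  E[X_{t+1} | ...] = (0.101) * (-5)
                   = -0.5050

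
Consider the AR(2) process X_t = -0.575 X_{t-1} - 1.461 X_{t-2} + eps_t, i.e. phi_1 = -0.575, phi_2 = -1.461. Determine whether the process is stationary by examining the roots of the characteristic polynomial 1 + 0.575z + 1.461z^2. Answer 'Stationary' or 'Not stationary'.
\text{Not stationary}

The AR(p) characteristic polynomial is P(z) = 1 + 0.575z + 1.461z^2.
Stationarity requires all roots to lie outside the unit circle, i.e. |z| > 1 for every root.
Set 1 + (0.575) z + (1.461) z^2 = 0, i.e. a z^2 + b z + c = 0 with a = 1.461, b = 0.575, c = 1.
Discriminant D = b^2 - 4ac = (0.575)^2 - 4*(1.461)*1 = 0.330625 - (5.844) = -5.513375.
D < 0, so the roots are the complex-conjugate pair z = (-b +/- i sqrt(-D)) / (2a) = -0.1968 +/- 0.8036i.
For a conjugate pair |z|^2 = z * conj(z) = (product of roots) = c/a = 1/(1.461) = 0.684463, so |z| = sqrt(0.684463) = 0.8273 for both roots.
Moduli of all roots: 0.8273, 0.8273.
All moduli strictly greater than 1? No.
Verdict: Not stationary.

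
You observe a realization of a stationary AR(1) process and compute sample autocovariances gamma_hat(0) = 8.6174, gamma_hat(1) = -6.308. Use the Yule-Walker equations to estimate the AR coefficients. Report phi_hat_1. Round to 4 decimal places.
\hat\phi_{1} = -0.7320

The Yule-Walker equations for an AR(p) process read, in matrix form,
  Gamma_p phi = r_p,   with   (Gamma_p)_{ij} = gamma(|i - j|),
                       (r_p)_i = gamma(i),   i,j = 1..p.
Substitute the sample gammas (Toeplitz matrix and right-hand side of size 1):
  Gamma_p = [[8.6174]]
  r_p     = [-6.308]
With p = 1 this is the single equation gamma(0) phi_1 = gamma(1):
  phi_hat_1 = gamma(1) / gamma(0) = -6.308 / 8.6174 = -0.7320.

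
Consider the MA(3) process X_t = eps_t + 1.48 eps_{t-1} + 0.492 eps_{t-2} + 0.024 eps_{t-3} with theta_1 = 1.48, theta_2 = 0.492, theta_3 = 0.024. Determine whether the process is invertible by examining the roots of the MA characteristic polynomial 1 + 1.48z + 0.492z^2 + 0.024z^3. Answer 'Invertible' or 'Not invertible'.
\text{Not invertible}

The MA(q) characteristic polynomial is P(z) = 1 + 1.48z + 0.492z^2 + 0.024z^3.
Invertibility requires all roots to lie outside the unit circle, i.e. |z| > 1 for every root.
Degree 3: look for a simple real root z0 first, then factor out (1 - z/z0) and solve the remaining quadratic.
Testing z0 = -2.5: P(-2.5) = 1 + (1.48)(-2.5) + (0.492)(-2.5)^2 + (0.024)(-2.5)^3
  = 1 + (-3.7) + (3.075) + (-0.375) = 0.  So z_0 = -2.5 is a root, |z_0| = 2.5.
Divide out the factor (1 + 0.4 z) = (1 - z/z0) (since 1/z0 = -0.4):
  P(z) = (1 + 0.4 z)(1 + (1.08) z + (0.06) z^2)
  [check: z-coef 1.08 - (-0.4) = 1.48; z^2-coef 0.06 - (-0.4)(1.08) = 0.492; z^3-coef -(-0.4)(0.06) = 0.024.]
Remaining roots from the quadratic factor 1 + (1.08) z + (0.06) z^2:
  Set 1 + (1.08) z + (0.06) z^2 = 0, i.e. a z^2 + b z + c = 0 with a = 0.06, b = 1.08, c = 1.
  Discriminant D = b^2 - 4ac = (1.08)^2 - 4*(0.06)*1 = 1.1664 - (0.24) = 0.9264.
  D >= 0, so the roots are real: z = (-b +/- sqrt(D)) / (2a) = (-1.08 +/- 0.962497) / (0.12).
    z_1 = (-1.08 + 0.962497) / (0.12) = -0.9792,   |z_1| = 0.9792.
    z_2 = (-1.08 - 0.962497) / (0.12) = -17.0208,   |z_2| = 17.0208.
Moduli of all roots: 2.5000, 0.9792, 17.0208.
All moduli strictly greater than 1? No.
Verdict: Not invertible.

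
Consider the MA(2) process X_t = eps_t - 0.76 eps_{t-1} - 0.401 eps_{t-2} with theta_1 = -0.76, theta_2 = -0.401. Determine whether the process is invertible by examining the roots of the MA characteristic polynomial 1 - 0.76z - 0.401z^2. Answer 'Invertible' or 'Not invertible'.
\text{Not invertible}

The MA(q) characteristic polynomial is P(z) = 1 - 0.76z - 0.401z^2.
Invertibility requires all roots to lie outside the unit circle, i.e. |z| > 1 for every root.
Set 1 + (-0.76) z + (-0.401) z^2 = 0, i.e. a z^2 + b z + c = 0 with a = -0.401, b = -0.76, c = 1.
Discriminant D = b^2 - 4ac = (-0.76)^2 - 4*(-0.401)*1 = 0.5776 - (-1.604) = 2.1816.
D >= 0, so the roots are real: z = (-b +/- sqrt(D)) / (2a) = (0.76 +/- 1.477024) / (-0.802).
  z_1 = (0.76 + 1.477024) / (-0.802) = -2.7893,   |z_1| = 2.7893.
  z_2 = (0.76 - 1.477024) / (-0.802) = 0.894,   |z_2| = 0.894.
Moduli of all roots: 2.7893, 0.8940.
All moduli strictly greater than 1? No.
Verdict: Not invertible.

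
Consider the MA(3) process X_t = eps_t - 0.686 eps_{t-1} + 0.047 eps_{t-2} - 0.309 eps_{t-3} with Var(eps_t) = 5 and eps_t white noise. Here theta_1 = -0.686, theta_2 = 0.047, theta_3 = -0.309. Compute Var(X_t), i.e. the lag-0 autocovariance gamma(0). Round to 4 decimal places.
\gamma(0) = 7.8414

For an MA(q) process X_t = eps_t + sum_i theta_i eps_{t-i} with
Var(eps_t) = sigma^2, the variance is
  gamma(0) = sigma^2 * (1 + sum_i theta_i^2).
  sum_i theta_i^2 = (-0.686)^2 + (0.047)^2 + (-0.309)^2 = 0.470596 + 0.002209 + 0.095481 = 0.568286.
  gamma(0) = 5 * (1 + 0.568286) = 5 * 1.568286 = 7.84143, which rounds to 7.8414.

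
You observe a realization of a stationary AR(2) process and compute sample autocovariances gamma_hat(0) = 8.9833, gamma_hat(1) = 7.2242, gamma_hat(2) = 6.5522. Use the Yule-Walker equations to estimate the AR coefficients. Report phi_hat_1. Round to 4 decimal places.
\hat\phi_{1} = 0.6160

The Yule-Walker equations for an AR(p) process read, in matrix form,
  Gamma_p phi = r_p,   with   (Gamma_p)_{ij} = gamma(|i - j|),
                       (r_p)_i = gamma(i),   i,j = 1..p.
Substitute the sample gammas (Toeplitz matrix and right-hand side of size 2):
  Gamma_p = [[8.9833, 7.2242], [7.2242, 8.9833]]
  r_p     = [7.2242, 6.5522]
Written out:
  8.9833 phi_1 + 7.2242 phi_2 = 7.2242
  7.2242 phi_1 + 8.9833 phi_2 = 6.5522
Solve by Cramer's rule:
  det = gamma(0)^2 - gamma(1)^2 = (8.9833)^2 - (7.2242)^2 = 80.69967889 - 52.18906564 = 28.51061325
  phi_hat_1 = [gamma(1) gamma(0) - gamma(1) gamma(2)] / det = [(7.2242)(8.9833) - (7.2242)(6.5522)] / 28.51061325 = 17.56275262 / 28.51061325 = 0.616
  phi_hat_2 = [gamma(0) gamma(2) - gamma(1)^2] / det = [(8.9833)(6.5522) - (7.2242)^2] / 28.51061325 = 6.67131262 / 28.51061325 = 0.234
So phi_hat = [0.6160, 0.2340].
Therefore phi_hat_1 = 0.6160.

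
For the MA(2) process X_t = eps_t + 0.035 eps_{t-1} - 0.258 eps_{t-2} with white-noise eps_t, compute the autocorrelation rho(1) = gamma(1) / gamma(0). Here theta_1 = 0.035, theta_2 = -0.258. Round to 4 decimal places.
\rho(1) = 0.0243

For an MA(q) process with theta_0 = 1, the autocovariance is
  gamma(k) = sigma^2 * sum_{i=0..q-k} theta_i * theta_{i+k},
and rho(k) = gamma(k) / gamma(0). Sigma^2 cancels.
  numerator   = (1)*(0.035) + (0.035)*(-0.258) = 0.02597.
  denominator = (1)^2 + (0.035)^2 + (-0.258)^2 = 1.067789.
  rho(1) = 0.02597 / 1.067789 = 0.0243.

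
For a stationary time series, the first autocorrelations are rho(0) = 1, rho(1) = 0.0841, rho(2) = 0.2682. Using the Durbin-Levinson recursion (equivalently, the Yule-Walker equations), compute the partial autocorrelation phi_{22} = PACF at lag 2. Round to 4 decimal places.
\phi_{22} = 0.2630

The PACF at lag k is phi_{kk}, the last component of the solution
to the Yule-Walker system G_k phi = r_k where
  (G_k)_{ij} = rho(|i - j|), (r_k)_i = rho(i), i,j = 1..k.
Equivalently, Durbin-Levinson gives phi_{kk} iteratively:
  phi_{11} = rho(1)
  phi_{kk} = [rho(k) - sum_{j=1..k-1} phi_{k-1,j} rho(k-j)]
            / [1 - sum_{j=1..k-1} phi_{k-1,j} rho(j)],
  phi_{k,j} = phi_{k-1,j} - phi_{kk} phi_{k-1,k-j},  j = 1..k-1.
Step k = 1:
  phi_11 = rho(1) = 0.0841.
Step k = 2:
  phi_22 = [rho(2) - phi_11 rho(1)] / [1 - phi_11 rho(1)] = [0.2682 - (0.0841)(0.0841)] / [1 - (0.0841)(0.0841)]
         = 0.26112719 / 0.99292719 = 0.263.
Therefore phi_{22} = 0.2630.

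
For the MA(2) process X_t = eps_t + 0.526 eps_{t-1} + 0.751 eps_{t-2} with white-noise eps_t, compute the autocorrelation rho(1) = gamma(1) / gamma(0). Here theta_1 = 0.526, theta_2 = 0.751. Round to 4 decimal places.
\rho(1) = 0.5004

For an MA(q) process with theta_0 = 1, the autocovariance is
  gamma(k) = sigma^2 * sum_{i=0..q-k} theta_i * theta_{i+k},
and rho(k) = gamma(k) / gamma(0). Sigma^2 cancels.
  numerator   = (1)*(0.526) + (0.526)*(0.751) = 0.921026.
  denominator = (1)^2 + (0.526)^2 + (0.751)^2 = 1.840677.
  rho(1) = 0.921026 / 1.840677 = 0.5004.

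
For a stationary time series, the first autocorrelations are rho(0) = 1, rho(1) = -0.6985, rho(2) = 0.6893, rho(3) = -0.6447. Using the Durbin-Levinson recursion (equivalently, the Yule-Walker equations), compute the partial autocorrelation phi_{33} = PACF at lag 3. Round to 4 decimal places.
\phi_{33} = -0.1799

The PACF at lag k is phi_{kk}, the last component of the solution
to the Yule-Walker system G_k phi = r_k where
  (G_k)_{ij} = rho(|i - j|), (r_k)_i = rho(i), i,j = 1..k.
Equivalently, Durbin-Levinson gives phi_{kk} iteratively:
  phi_{11} = rho(1)
  phi_{kk} = [rho(k) - sum_{j=1..k-1} phi_{k-1,j} rho(k-j)]
            / [1 - sum_{j=1..k-1} phi_{k-1,j} rho(j)],
  phi_{k,j} = phi_{k-1,j} - phi_{kk} phi_{k-1,k-j},  j = 1..k-1.
Step k = 1:
  phi_11 = rho(1) = -0.6985.
Step k = 2:
  phi_22 = [rho(2) - phi_11 rho(1)] / [1 - phi_11 rho(1)] = [0.6893 - (-0.6985)(-0.6985)] / [1 - (-0.6985)(-0.6985)]
         = 0.20139775 / 0.51209775 = 0.39328.
  Update: phi_21 = phi_11 - phi_22 phi_11 = -0.6985 - (0.39328)(-0.6985) = -0.423794.
Step k = 3:
  phi_33 = [rho(3) - phi_21 rho(2) - phi_22 rho(1)] / [1 - phi_21 rho(1) - phi_22 rho(2)]
    numerator   = -0.6447 - (-0.423794)(0.6893) - (0.39328)(-0.6985) = -0.07787279
    denominator = 1 - (-0.423794)(-0.6985) - (0.39328)(0.6893) = 0.43289206
  phi_33 = -0.07787279 / 0.43289206 = -0.1799.
Therefore phi_{33} = -0.1799.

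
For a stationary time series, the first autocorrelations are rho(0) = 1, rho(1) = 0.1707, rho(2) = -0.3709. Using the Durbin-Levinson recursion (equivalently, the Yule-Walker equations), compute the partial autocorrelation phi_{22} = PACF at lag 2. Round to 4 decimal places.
\phi_{22} = -0.4120

The PACF at lag k is phi_{kk}, the last component of the solution
to the Yule-Walker system G_k phi = r_k where
  (G_k)_{ij} = rho(|i - j|), (r_k)_i = rho(i), i,j = 1..k.
Equivalently, Durbin-Levinson gives phi_{kk} iteratively:
  phi_{11} = rho(1)
  phi_{kk} = [rho(k) - sum_{j=1..k-1} phi_{k-1,j} rho(k-j)]
            / [1 - sum_{j=1..k-1} phi_{k-1,j} rho(j)],
  phi_{k,j} = phi_{k-1,j} - phi_{kk} phi_{k-1,k-j},  j = 1..k-1.
Step k = 1:
  phi_11 = rho(1) = 0.1707.
Step k = 2:
  phi_22 = [rho(2) - phi_11 rho(1)] / [1 - phi_11 rho(1)] = [-0.3709 - (0.1707)(0.1707)] / [1 - (0.1707)(0.1707)]
         = -0.40003849 / 0.97086151 = -0.412.
Therefore phi_{22} = -0.4120.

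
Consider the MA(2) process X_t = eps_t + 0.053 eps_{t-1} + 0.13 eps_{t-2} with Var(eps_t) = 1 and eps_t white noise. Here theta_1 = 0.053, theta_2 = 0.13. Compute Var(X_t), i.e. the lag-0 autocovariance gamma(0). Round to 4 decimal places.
\gamma(0) = 1.0197

For an MA(q) process X_t = eps_t + sum_i theta_i eps_{t-i} with
Var(eps_t) = sigma^2, the variance is
  gamma(0) = sigma^2 * (1 + sum_i theta_i^2).
  sum_i theta_i^2 = (0.053)^2 + (0.13)^2 = 0.002809 + 0.0169 = 0.019709.
  gamma(0) = 1 * (1 + 0.019709) = 1 * 1.019709 = 1.019709, which rounds to 1.0197.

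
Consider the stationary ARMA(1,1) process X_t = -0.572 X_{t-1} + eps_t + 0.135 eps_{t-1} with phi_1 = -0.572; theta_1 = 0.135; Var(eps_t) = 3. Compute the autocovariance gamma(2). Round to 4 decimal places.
\gamma(2) = 1.0285

Multiply the model equation by X_{t-k} and take expectations. With theta_0 = psi_0 = 1 and psi_j the MA(infinity) weights, this gives
  gamma(k) - sum_i phi_i gamma(k-i) = c_k,
  c_k = sigma^2 * sum_{j=k..q} theta_j psi_{j-k}   (c_k = 0 for k > q),
using gamma(-m) = gamma(m).
psi-weights needed (psi_j = theta_j + sum_i phi_i psi_{j-i}):
  psi_1 = theta_1 + phi_1 = 0.135 + (-0.572) = -0.437
Right-hand sides:
  c_0 = sigma^2 (1 + theta_1 psi_1) = 3 * (1 + (0.135)(-0.437)) = 3 * 0.941005 = 2.823015
  c_1 = sigma^2 theta_1 = 3 * (0.135) = 0.405
  c_2 = 0
Equations for k = 0 and k = 1 (AR order 1):
  gamma(0) = phi_1 gamma(1) + c_0
  gamma(1) = phi_1 gamma(0) + c_1
Substituting the second into the first: gamma(0) (1 - phi_1^2) = c_0 + phi_1 c_1, so
  gamma(0) = (c_0 + phi_1 c_1) / (1 - phi_1^2) = (2.823015 + (-0.572)(0.405)) / (1 - (-0.572)^2) = 2.591355 / 0.672816 = 3.851506.
  gamma(1) = phi_1 gamma(0) + c_1 = (-0.572)(3.851506) + (0.405) = -1.798062.
For k = 2 (> q): gamma(2) = phi_1 gamma(1) = (-0.572)(-1.798062) = 1.028491.
Therefore gamma(2) = 1.0285 (to 4 decimal places).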